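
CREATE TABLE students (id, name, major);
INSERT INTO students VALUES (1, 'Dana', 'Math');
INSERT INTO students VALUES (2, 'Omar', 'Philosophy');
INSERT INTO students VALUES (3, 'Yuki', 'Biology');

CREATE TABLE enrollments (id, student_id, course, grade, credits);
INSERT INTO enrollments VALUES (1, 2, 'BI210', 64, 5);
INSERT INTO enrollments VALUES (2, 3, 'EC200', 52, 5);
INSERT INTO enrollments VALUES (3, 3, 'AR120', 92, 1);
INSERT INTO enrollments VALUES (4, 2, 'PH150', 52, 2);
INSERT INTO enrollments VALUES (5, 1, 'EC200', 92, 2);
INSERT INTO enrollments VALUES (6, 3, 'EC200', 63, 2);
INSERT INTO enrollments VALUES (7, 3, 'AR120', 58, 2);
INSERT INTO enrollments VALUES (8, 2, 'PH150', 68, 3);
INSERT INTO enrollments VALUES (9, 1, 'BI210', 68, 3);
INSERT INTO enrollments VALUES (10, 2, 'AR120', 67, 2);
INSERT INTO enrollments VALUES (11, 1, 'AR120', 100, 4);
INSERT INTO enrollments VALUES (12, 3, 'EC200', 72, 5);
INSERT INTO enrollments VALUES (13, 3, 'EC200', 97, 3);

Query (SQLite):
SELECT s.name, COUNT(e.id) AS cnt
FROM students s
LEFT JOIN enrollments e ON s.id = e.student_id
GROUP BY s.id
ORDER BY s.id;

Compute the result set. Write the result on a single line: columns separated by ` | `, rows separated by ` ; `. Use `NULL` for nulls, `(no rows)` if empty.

Dana | 3 ; Omar | 4 ; Yuki | 6

LEFT JOIN keeps every students row; unmatched ones get NULL for enrollments columns.
Group by students.id and compute COUNT(e.id). COUNT(col) of an all-NULL group is 0.
  1: ids {5, 9, 11} → COUNT(e.id)=3
  2: ids {1, 4, 8, 10} → COUNT(e.id)=4
  3: ids {2, 3, 6, 7, 12, 13} → COUNT(e.id)=6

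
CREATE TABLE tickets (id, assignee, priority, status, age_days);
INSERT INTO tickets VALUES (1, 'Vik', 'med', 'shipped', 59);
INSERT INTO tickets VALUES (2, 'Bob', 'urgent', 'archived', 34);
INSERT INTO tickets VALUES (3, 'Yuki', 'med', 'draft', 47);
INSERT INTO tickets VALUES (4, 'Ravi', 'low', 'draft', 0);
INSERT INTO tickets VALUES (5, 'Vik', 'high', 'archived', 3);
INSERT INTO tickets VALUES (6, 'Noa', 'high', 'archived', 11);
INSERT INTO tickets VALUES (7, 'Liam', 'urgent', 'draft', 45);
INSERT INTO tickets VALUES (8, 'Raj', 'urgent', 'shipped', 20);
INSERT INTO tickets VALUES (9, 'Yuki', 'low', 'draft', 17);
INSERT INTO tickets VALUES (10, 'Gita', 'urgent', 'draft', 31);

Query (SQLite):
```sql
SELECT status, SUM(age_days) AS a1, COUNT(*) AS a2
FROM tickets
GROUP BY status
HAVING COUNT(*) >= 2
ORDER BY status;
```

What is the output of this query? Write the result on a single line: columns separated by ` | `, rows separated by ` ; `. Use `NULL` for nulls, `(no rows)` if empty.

Group tickets by status.
Per group compute: SUM(age_days), COUNT(*).
HAVING: drop groups with fewer than 2 rows.
  archived: ids {2, 5, 6} → SUM(age_days)=48, COUNT(*)=3
  draft: ids {3, 4, 7, 9, 10} → SUM(age_days)=140, COUNT(*)=5
  shipped: ids {1, 8} → SUM(age_days)=79, COUNT(*)=2

archived | 48 | 3 ; draft | 140 | 5 ; shipped | 79 | 2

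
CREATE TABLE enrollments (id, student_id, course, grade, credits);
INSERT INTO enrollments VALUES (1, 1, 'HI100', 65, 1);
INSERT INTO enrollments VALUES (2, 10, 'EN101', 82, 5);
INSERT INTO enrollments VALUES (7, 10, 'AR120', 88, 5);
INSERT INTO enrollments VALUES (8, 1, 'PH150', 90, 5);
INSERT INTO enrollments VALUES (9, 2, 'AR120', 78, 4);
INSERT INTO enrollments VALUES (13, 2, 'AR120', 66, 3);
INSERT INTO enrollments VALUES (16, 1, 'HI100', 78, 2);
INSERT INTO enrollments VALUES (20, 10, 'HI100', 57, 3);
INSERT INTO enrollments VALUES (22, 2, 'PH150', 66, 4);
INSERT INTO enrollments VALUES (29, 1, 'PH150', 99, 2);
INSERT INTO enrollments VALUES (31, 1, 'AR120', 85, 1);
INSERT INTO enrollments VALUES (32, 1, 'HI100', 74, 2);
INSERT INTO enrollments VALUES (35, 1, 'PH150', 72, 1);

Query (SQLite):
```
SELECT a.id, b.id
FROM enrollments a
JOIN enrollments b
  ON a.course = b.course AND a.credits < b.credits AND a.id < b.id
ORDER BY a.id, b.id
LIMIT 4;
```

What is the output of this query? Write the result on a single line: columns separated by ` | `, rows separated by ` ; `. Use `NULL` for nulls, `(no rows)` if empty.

Pairs (a,b) with same course, a.credits < b.credits, a.id < b.id.
course groups: AR120:{7,9,13,31} EN101:{2} HI100:{1,16,20,32} PH150:{8,22,29,35}
Ordered by (a.id, b.id); first 4.

1 | 16 ; 1 | 20 ; 1 | 32 ; 16 | 20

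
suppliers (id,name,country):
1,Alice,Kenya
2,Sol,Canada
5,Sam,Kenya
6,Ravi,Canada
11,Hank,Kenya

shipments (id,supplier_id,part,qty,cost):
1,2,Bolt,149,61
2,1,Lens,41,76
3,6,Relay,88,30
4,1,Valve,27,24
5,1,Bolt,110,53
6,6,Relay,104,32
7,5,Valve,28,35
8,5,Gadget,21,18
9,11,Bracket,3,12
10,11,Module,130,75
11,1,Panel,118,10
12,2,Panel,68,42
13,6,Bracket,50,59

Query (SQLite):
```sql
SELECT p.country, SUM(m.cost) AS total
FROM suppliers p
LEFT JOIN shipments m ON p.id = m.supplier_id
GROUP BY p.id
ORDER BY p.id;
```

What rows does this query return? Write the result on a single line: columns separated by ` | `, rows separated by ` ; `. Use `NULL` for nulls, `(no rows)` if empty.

Kenya | 163 ; Canada | 103 ; Kenya | 53 ; Canada | 121 ; Kenya | 87

LEFT JOIN keeps every suppliers row; unmatched ones get NULL for shipments columns.
Group by suppliers.id and compute SUM(m.cost). SUM over an all-NULL group is NULL.
  1: ids {2, 4, 5, 11} → SUM(m.cost)=163
  2: ids {1, 12} → SUM(m.cost)=103
  5: ids {7, 8} → SUM(m.cost)=53
  6: ids {3, 6, 13} → SUM(m.cost)=121
  11: ids {9, 10} → SUM(m.cost)=87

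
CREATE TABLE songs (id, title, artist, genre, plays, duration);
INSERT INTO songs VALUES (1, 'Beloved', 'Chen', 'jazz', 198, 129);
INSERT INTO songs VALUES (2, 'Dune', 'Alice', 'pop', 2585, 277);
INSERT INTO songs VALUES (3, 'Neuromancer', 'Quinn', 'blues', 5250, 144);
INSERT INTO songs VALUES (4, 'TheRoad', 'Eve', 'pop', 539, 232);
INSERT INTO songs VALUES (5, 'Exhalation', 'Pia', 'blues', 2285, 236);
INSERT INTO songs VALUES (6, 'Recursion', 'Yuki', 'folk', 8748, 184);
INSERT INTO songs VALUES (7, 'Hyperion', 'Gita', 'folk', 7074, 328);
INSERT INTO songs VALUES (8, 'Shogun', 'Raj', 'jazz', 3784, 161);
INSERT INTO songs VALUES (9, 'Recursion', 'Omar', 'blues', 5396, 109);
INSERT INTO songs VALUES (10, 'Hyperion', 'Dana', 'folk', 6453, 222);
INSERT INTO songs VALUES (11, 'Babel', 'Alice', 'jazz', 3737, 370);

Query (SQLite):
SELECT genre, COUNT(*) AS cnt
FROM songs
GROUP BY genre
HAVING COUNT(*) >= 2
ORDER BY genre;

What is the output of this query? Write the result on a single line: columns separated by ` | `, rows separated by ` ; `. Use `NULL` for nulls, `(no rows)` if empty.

blues | 3 ; folk | 3 ; jazz | 3 ; pop | 2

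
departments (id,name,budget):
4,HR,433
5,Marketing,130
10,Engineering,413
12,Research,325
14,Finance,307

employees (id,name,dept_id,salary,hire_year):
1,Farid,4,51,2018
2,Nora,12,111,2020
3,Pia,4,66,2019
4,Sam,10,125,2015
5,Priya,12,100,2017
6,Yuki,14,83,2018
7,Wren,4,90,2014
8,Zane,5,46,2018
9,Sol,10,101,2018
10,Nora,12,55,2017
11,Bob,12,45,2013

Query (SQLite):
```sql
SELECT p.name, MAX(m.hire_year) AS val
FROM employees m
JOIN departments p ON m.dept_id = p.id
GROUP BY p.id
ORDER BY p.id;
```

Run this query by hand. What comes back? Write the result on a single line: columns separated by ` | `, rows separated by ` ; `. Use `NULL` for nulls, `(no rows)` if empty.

Join each employees row to its departments via dept_id.
Group joined rows by departments.id; compute MAX(m.hire_year) per group.
  4: ids {1, 3, 7} → MAX(m.hire_year)=2019
  5: ids {8} → MAX(m.hire_year)=2018
  10: ids {4, 9} → MAX(m.hire_year)=2018
  12: ids {2, 5, 10, 11} → MAX(m.hire_year)=2020
  14: ids {6} → MAX(m.hire_year)=2018

HR | 2019 ; Marketing | 2018 ; Engineering | 2018 ; Research | 2020 ; Finance | 2018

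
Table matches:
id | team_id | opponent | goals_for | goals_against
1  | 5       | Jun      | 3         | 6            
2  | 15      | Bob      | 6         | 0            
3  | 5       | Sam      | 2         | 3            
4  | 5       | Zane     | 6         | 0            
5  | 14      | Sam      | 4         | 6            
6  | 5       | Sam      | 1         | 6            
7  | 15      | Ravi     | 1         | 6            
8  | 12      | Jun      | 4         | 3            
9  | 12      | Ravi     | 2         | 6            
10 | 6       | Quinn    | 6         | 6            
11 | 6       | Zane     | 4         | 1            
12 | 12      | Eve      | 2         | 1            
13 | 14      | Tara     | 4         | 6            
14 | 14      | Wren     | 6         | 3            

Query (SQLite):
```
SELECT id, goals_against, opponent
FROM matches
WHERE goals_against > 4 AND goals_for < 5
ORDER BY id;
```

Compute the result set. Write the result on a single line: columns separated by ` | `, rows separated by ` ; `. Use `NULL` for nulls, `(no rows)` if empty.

1 | 6 | Jun ; 5 | 6 | Sam ; 6 | 6 | Sam ; 7 | 6 | Ravi ; 9 | 6 | Ravi ; 13 | 6 | Tara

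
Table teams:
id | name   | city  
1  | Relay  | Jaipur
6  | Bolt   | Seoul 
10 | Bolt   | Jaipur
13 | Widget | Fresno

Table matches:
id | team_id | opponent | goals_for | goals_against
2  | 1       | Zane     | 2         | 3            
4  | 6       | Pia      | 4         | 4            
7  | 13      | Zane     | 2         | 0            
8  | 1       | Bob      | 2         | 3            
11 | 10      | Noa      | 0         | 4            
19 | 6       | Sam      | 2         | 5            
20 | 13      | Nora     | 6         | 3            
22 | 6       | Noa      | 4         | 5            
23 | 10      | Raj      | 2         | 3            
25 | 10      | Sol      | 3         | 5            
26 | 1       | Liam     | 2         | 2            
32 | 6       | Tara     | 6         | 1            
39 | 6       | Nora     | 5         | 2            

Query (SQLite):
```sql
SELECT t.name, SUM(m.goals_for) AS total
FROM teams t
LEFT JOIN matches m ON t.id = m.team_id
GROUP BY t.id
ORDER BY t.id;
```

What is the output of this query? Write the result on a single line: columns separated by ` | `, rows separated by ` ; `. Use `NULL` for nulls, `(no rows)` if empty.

Relay | 6 ; Bolt | 21 ; Bolt | 5 ; Widget | 8

LEFT JOIN keeps every teams row; unmatched ones get NULL for matches columns.
Group by teams.id and compute SUM(m.goals_for). SUM over an all-NULL group is NULL.
  1: ids {2, 8, 26} → SUM(m.goals_for)=6
  6: ids {4, 19, 22, 32, 39} → SUM(m.goals_for)=21
  10: ids {11, 23, 25} → SUM(m.goals_for)=5
  13: ids {7, 20} → SUM(m.goals_for)=8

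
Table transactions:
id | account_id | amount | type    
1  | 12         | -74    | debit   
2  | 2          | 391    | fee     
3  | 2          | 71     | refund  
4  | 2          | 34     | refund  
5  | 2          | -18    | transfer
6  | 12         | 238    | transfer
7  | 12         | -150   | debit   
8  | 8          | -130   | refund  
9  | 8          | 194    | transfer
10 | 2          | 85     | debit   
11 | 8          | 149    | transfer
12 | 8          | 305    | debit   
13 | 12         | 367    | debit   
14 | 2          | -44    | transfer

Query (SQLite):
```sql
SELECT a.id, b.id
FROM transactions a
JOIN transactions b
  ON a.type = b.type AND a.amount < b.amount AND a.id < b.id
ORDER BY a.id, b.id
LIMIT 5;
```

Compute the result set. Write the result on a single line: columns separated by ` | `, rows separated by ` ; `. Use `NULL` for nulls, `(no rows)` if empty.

1 | 10 ; 1 | 12 ; 1 | 13 ; 5 | 6 ; 5 | 9

Pairs (a,b) with same type, a.amount < b.amount, a.id < b.id.
type groups: debit:{1,7,10,12,13} fee:{2} refund:{3,4,8} transfer:{5,6,9,11,14}
Ordered by (a.id, b.id); first 5.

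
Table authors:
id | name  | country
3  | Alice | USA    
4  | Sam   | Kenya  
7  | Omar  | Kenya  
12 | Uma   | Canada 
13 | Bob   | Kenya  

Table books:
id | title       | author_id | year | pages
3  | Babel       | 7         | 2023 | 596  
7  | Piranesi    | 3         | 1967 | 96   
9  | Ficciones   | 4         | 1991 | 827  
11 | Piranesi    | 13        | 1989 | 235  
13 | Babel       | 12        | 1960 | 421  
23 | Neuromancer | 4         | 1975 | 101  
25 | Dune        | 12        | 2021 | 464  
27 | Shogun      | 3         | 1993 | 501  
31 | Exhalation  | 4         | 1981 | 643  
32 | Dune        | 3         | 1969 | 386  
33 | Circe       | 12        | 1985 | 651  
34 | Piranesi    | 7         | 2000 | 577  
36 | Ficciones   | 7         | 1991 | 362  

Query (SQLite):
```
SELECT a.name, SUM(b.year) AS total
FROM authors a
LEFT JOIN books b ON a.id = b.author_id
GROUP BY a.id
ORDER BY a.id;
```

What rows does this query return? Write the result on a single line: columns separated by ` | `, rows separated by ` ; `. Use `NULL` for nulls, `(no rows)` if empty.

LEFT JOIN keeps every authors row; unmatched ones get NULL for books columns.
Group by authors.id and compute SUM(b.year). SUM over an all-NULL group is NULL.
  3: ids {7, 27, 32} → SUM(b.year)=5929
  4: ids {9, 23, 31} → SUM(b.year)=5947
  7: ids {3, 34, 36} → SUM(b.year)=6014
  12: ids {13, 25, 33} → SUM(b.year)=5966
  13: ids {11} → SUM(b.year)=1989

Alice | 5929 ; Sam | 5947 ; Omar | 6014 ; Uma | 5966 ; Bob | 1989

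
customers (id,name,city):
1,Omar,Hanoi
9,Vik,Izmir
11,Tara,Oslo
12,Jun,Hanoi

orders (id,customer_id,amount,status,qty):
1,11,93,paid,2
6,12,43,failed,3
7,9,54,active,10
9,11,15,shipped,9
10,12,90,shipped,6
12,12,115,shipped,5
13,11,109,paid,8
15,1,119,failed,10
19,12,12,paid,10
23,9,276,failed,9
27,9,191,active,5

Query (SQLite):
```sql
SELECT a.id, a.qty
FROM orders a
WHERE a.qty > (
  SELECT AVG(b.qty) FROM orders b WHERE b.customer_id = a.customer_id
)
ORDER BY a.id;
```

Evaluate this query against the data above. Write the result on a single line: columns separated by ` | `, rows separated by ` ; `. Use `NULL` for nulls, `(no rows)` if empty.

7 | 10 ; 9 | 9 ; 13 | 8 ; 19 | 10 ; 23 | 9

For each orders row a, compute AVG(qty) over rows sharing a.customer_id.
Keep row a if a.qty > that per-group AVG.
  customer_id=1: AVG(qty) = 10.0
  customer_id=9: AVG(qty) = 8.0
  customer_id=11: AVG(qty) = 6.333333
  customer_id=12: AVG(qty) = 6.0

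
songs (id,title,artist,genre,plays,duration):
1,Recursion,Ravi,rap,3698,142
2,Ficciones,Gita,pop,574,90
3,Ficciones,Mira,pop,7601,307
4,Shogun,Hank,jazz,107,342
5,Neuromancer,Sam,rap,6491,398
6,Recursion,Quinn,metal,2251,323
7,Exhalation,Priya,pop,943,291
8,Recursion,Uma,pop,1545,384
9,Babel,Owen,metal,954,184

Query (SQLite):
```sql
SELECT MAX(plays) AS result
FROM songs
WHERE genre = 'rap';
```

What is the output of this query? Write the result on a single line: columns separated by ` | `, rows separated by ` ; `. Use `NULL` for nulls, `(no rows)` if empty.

6491

Rows where genre='rap' → plays values: [3698, 6491].
MAX of non-NULL values = 6491.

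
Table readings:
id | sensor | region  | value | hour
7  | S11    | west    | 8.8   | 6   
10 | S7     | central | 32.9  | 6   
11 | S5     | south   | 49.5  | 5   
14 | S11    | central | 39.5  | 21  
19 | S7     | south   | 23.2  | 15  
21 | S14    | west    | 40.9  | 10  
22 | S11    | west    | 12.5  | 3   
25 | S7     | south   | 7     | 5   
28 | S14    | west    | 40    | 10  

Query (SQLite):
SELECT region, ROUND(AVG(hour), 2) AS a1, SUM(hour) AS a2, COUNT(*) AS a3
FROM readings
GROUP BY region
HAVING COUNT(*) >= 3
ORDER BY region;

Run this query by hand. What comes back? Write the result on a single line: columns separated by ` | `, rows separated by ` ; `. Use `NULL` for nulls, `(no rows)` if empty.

Group readings by region.
Per group compute: ROUND(AVG(hour), 2), SUM(hour), COUNT(*).
HAVING: drop groups with fewer than 3 rows.
  central: ids {10, 14} → ROUND(AVG(hour), 2)=13.5, SUM(hour)=27, COUNT(*)=2
  south: ids {11, 19, 25} → ROUND(AVG(hour), 2)=8.33, SUM(hour)=25, COUNT(*)=3
  west: ids {7, 21, 22, 28} → ROUND(AVG(hour), 2)=7.25, SUM(hour)=29, COUNT(*)=4

south | 8.33 | 25 | 3 ; west | 7.25 | 29 | 4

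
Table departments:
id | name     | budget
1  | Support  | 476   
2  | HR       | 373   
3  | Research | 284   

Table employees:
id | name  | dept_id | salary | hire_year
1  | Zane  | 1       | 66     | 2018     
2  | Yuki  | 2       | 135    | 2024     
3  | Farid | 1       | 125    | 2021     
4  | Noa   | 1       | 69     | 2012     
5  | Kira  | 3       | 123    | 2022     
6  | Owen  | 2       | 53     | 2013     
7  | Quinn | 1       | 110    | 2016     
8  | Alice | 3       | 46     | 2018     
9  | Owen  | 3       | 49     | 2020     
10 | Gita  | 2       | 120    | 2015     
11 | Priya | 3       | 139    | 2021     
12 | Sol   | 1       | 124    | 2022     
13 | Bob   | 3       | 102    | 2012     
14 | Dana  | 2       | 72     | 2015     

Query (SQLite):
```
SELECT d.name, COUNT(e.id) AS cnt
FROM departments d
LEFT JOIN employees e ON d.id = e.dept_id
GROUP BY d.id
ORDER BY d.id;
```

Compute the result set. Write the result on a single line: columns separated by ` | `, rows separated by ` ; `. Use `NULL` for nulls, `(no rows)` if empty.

LEFT JOIN keeps every departments row; unmatched ones get NULL for employees columns.
Group by departments.id and compute COUNT(e.id). COUNT(col) of an all-NULL group is 0.
  1: ids {1, 3, 4, 7, 12} → COUNT(e.id)=5
  2: ids {2, 6, 10, 14} → COUNT(e.id)=4
  3: ids {5, 8, 9, 11, 13} → COUNT(e.id)=5

Support | 5 ; HR | 4 ; Research | 5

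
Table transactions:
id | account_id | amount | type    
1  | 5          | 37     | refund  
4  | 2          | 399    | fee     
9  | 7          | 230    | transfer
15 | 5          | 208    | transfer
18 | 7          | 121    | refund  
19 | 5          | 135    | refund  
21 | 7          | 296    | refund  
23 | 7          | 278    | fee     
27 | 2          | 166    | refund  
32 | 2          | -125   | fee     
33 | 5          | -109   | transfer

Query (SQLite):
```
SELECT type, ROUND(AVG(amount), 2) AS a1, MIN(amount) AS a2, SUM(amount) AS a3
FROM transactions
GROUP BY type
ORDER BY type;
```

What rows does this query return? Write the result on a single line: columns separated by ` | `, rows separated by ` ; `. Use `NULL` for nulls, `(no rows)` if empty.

Group transactions by type.
Per group compute: ROUND(AVG(amount), 2), MIN(amount), SUM(amount).
  fee: ids {4, 23, 32} → ROUND(AVG(amount), 2)=184, MIN(amount)=-125, SUM(amount)=552
  refund: ids {1, 18, 19, 21, 27} → ROUND(AVG(amount), 2)=151, MIN(amount)=37, SUM(amount)=755
  transfer: ids {9, 15, 33} → ROUND(AVG(amount), 2)=109.67, MIN(amount)=-109, SUM(amount)=329

fee | 184 | -125 | 552 ; refund | 151 | 37 | 755 ; transfer | 109.67 | -109 | 329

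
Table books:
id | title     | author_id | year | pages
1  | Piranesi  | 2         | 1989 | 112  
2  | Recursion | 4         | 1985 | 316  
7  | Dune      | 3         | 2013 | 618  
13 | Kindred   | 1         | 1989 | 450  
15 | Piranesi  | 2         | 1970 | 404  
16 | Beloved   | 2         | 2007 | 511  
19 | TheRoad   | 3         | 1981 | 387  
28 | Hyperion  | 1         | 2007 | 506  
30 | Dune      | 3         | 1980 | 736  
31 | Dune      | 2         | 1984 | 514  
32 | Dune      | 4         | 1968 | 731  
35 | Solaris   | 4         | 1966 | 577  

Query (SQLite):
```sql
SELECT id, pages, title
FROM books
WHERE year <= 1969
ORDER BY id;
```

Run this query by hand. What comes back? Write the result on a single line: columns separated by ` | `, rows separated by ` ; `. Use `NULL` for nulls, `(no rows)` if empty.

year <= 1969: ids {32, 35}

32 | 731 | Dune ; 35 | 577 | Solaris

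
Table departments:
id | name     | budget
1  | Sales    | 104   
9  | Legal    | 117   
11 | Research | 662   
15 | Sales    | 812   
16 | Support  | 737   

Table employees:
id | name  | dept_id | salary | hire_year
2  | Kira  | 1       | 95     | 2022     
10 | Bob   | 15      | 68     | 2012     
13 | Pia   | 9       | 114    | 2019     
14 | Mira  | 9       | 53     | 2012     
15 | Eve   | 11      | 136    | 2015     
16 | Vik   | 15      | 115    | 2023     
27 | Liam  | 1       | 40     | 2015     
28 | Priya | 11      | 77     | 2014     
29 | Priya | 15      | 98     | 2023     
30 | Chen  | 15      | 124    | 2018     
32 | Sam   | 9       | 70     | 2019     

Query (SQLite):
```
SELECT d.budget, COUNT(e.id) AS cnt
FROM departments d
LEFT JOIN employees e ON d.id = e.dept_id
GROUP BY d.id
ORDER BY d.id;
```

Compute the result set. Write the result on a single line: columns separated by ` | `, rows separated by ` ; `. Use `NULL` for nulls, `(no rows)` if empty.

104 | 2 ; 117 | 3 ; 662 | 2 ; 812 | 4 ; 737 | 0

LEFT JOIN keeps every departments row; unmatched ones get NULL for employees columns.
Group by departments.id and compute COUNT(e.id). COUNT(col) of an all-NULL group is 0.
  1: ids {2, 27} → COUNT(e.id)=2
  9: ids {13, 14, 32} → COUNT(e.id)=3
  11: ids {15, 28} → COUNT(e.id)=2
  15: ids {10, 16, 29, 30} → COUNT(e.id)=4
  16: ids {—} → COUNT(e.id)=0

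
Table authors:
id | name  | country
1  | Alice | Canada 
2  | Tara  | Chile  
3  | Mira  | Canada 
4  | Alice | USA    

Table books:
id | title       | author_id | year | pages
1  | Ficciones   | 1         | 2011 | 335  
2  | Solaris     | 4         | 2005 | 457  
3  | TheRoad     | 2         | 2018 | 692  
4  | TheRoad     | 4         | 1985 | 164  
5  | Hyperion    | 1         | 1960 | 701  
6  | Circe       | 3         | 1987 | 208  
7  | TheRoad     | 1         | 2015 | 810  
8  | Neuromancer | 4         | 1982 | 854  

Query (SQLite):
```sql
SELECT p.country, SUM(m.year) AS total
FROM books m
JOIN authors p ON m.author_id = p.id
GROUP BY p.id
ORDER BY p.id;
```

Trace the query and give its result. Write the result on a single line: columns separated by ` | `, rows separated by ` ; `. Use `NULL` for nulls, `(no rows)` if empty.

Canada | 5986 ; Chile | 2018 ; Canada | 1987 ; USA | 5972

Join each books row to its authors via author_id.
Group joined rows by authors.id; compute SUM(m.year) per group.
  1: ids {1, 5, 7} → SUM(m.year)=5986
  2: ids {3} → SUM(m.year)=2018
  3: ids {6} → SUM(m.year)=1987
  4: ids {2, 4, 8} → SUM(m.year)=5972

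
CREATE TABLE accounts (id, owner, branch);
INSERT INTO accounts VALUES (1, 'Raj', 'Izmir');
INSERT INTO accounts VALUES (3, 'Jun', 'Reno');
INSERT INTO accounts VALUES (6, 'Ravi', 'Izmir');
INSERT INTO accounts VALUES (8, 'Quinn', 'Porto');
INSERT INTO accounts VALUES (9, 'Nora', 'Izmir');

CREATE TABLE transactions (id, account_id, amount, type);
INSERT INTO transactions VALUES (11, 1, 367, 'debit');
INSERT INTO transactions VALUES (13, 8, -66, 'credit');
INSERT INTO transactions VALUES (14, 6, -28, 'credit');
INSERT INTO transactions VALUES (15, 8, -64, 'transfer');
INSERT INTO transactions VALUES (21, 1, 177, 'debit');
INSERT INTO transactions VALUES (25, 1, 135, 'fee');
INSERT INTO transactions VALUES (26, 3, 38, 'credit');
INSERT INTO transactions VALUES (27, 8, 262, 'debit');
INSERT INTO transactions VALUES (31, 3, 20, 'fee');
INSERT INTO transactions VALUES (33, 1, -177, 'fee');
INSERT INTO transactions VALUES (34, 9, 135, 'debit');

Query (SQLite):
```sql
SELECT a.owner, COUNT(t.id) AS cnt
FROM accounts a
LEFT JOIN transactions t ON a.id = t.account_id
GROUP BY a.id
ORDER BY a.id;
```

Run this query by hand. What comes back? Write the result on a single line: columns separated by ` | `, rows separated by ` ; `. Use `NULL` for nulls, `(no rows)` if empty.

LEFT JOIN keeps every accounts row; unmatched ones get NULL for transactions columns.
Group by accounts.id and compute COUNT(t.id). COUNT(col) of an all-NULL group is 0.
  1: ids {11, 21, 25, 33} → COUNT(t.id)=4
  3: ids {26, 31} → COUNT(t.id)=2
  6: ids {14} → COUNT(t.id)=1
  8: ids {13, 15, 27} → COUNT(t.id)=3
  9: ids {34} → COUNT(t.id)=1

Raj | 4 ; Jun | 2 ; Ravi | 1 ; Quinn | 3 ; Nora | 1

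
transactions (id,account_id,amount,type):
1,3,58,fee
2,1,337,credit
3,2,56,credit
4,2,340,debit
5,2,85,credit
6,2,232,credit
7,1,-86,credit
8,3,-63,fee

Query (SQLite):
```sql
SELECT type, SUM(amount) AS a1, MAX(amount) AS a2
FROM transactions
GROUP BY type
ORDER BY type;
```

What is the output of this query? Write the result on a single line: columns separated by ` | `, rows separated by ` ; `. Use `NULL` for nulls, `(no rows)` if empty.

Group transactions by type.
Per group compute: SUM(amount), MAX(amount).
  credit: ids {2, 3, 5, 6, 7} → SUM(amount)=624, MAX(amount)=337
  debit: ids {4} → SUM(amount)=340, MAX(amount)=340
  fee: ids {1, 8} → SUM(amount)=-5, MAX(amount)=58

credit | 624 | 337 ; debit | 340 | 340 ; fee | -5 | 58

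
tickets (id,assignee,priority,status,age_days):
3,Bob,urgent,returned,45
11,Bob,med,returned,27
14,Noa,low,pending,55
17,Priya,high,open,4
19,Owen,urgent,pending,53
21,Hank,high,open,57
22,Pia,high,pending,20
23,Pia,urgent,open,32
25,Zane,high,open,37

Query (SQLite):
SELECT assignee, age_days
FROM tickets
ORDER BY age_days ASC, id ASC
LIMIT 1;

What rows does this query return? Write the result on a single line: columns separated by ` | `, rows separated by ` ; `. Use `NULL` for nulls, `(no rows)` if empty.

Priya | 4

Sort by age_days asc, tiebreak id asc: (4, id=17), (20, id=22), (27, id=11), (32, id=23) …. Take first 1.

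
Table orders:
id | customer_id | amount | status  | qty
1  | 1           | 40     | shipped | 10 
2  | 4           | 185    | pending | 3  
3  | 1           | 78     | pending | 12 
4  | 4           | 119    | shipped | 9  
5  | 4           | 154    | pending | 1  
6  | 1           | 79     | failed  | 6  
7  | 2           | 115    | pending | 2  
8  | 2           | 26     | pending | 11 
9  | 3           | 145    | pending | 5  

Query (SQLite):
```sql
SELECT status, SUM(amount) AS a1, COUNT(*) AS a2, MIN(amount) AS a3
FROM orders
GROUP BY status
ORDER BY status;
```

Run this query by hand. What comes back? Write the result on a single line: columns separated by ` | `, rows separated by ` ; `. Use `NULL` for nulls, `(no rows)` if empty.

failed | 79 | 1 | 79 ; pending | 703 | 6 | 26 ; shipped | 159 | 2 | 40

Group orders by status.
Per group compute: SUM(amount), COUNT(*), MIN(amount).
  failed: ids {6} → SUM(amount)=79, COUNT(*)=1, MIN(amount)=79
  pending: ids {2, 3, 5, 7, 8, 9} → SUM(amount)=703, COUNT(*)=6, MIN(amount)=26
  shipped: ids {1, 4} → SUM(amount)=159, COUNT(*)=2, MIN(amount)=40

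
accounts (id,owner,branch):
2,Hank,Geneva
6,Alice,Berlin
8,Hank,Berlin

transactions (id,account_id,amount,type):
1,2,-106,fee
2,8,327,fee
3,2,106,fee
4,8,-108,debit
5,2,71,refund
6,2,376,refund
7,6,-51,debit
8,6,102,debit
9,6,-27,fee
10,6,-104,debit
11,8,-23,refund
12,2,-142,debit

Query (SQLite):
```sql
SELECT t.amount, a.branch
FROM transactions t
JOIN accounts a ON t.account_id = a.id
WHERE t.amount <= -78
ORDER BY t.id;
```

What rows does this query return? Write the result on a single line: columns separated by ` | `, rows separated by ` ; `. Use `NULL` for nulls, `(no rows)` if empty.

-106 | Geneva ; -108 | Berlin ; -104 | Berlin ; -142 | Geneva

Each transactions row matches the accounts row where account_id = accounts.id.
Then keep rows with t.amount <= -78.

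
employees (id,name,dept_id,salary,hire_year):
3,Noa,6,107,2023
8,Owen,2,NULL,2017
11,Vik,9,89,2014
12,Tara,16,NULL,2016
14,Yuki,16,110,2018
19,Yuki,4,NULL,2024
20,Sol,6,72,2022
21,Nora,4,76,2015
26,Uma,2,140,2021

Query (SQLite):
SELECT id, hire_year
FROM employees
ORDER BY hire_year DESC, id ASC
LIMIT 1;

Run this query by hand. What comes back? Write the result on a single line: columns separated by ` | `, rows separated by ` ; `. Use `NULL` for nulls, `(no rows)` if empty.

19 | 2024

Sort by hire_year desc, tiebreak id asc: (2024, id=19), (2023, id=3), (2022, id=20), (2021, id=26) …. Take first 1.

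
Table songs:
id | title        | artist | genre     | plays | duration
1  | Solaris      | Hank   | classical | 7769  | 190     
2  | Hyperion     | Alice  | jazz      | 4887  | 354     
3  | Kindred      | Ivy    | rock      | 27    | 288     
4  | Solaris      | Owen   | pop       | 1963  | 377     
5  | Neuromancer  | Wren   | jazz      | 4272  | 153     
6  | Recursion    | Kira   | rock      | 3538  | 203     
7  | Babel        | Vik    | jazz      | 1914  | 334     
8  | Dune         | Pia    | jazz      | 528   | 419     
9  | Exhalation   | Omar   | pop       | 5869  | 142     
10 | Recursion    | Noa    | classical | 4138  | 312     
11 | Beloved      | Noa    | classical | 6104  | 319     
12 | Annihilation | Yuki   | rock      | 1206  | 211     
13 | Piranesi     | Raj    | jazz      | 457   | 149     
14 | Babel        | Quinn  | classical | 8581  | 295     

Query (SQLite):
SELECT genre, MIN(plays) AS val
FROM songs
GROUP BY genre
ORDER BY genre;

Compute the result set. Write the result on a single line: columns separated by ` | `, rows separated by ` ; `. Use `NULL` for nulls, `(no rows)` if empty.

classical | 4138 ; jazz | 457 ; pop | 1963 ; rock | 27

Partition songs by genre; compute MIN(plays) within each group.
  classical: ids {1, 10, 11, 14} → MIN(plays)=4138
  jazz: ids {2, 5, 7, 8, 13} → MIN(plays)=457
  pop: ids {4, 9} → MIN(plays)=1963
  rock: ids {3, 6, 12} → MIN(plays)=27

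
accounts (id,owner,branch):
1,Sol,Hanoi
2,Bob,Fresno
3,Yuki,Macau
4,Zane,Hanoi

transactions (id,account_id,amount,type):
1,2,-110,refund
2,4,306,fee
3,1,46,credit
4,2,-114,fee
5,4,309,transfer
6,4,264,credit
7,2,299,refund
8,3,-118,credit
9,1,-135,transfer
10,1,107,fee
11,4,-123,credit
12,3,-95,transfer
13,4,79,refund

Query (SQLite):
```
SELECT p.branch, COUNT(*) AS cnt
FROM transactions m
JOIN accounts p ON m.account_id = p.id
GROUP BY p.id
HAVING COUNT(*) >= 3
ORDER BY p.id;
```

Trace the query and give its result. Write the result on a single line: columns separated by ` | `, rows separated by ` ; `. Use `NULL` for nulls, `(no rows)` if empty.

Hanoi | 3 ; Fresno | 3 ; Hanoi | 5

Join each transactions row to its accounts via account_id.
Group joined rows by accounts.id; compute COUNT(*) per group.
HAVING: keep groups with count ≥ 3.
  1: ids {3, 9, 10} → COUNT(*)=3
  2: ids {1, 4, 7} → COUNT(*)=3
  3: ids {8, 12} → COUNT(*)=2
  4: ids {2, 5, 6, 11, 13} → COUNT(*)=5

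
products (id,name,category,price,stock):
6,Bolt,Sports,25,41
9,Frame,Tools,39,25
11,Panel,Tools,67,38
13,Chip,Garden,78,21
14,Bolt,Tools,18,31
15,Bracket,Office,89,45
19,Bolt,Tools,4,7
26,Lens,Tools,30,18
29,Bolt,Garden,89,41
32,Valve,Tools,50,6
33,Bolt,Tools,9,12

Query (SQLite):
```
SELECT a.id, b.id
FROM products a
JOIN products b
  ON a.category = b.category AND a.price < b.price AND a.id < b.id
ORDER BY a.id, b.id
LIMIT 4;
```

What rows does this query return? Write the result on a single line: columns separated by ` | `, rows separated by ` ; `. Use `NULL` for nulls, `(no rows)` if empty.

Pairs (a,b) with same category, a.price < b.price, a.id < b.id.
category groups: Garden:{13,29} Office:{15} Sports:{6} Tools:{9,11,14,19,26,32,33}
Ordered by (a.id, b.id); first 4.

9 | 11 ; 9 | 32 ; 13 | 29 ; 14 | 26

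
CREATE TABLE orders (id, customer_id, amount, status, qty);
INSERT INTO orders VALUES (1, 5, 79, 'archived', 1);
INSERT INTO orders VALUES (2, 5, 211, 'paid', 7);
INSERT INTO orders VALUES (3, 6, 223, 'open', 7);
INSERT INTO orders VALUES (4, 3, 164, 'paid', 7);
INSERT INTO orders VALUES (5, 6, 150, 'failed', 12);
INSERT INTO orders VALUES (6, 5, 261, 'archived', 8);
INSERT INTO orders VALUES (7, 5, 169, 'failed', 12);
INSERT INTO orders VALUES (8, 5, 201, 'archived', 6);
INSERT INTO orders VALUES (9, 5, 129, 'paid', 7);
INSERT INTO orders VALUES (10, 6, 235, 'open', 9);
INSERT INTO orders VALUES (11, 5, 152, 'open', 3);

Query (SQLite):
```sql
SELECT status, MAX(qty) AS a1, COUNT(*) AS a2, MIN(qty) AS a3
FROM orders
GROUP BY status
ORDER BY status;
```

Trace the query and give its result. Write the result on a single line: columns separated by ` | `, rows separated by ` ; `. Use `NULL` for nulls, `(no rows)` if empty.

archived | 8 | 3 | 1 ; failed | 12 | 2 | 12 ; open | 9 | 3 | 3 ; paid | 7 | 3 | 7

Group orders by status.
Per group compute: MAX(qty), COUNT(*), MIN(qty).
  archived: ids {1, 6, 8} → MAX(qty)=8, COUNT(*)=3, MIN(qty)=1
  failed: ids {5, 7} → MAX(qty)=12, COUNT(*)=2, MIN(qty)=12
  open: ids {3, 10, 11} → MAX(qty)=9, COUNT(*)=3, MIN(qty)=3
  paid: ids {2, 4, 9} → MAX(qty)=7, COUNT(*)=3, MIN(qty)=7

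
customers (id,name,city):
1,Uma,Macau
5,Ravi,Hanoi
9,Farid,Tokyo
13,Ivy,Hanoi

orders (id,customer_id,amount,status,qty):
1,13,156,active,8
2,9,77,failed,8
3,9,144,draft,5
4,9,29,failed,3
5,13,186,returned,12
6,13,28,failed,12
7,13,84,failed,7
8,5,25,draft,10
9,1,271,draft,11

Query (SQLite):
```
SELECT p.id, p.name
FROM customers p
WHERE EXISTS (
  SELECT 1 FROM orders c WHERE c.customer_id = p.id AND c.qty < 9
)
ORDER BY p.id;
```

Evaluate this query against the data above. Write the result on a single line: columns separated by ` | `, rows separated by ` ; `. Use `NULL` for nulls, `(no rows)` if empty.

9 | Farid ; 13 | Ivy

For each customers row, check whether any orders with matching customer_id has qty < 9.
Keep rows where that is true.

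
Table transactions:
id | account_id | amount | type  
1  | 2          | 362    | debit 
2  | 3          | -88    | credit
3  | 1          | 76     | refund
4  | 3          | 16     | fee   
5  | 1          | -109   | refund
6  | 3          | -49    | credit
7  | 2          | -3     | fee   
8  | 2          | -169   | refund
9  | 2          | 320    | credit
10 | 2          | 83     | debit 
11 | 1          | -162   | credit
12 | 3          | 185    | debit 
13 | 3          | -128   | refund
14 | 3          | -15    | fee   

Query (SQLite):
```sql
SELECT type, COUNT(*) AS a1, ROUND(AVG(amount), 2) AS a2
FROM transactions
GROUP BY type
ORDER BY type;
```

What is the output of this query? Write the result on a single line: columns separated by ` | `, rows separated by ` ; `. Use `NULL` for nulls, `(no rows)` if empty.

Group transactions by type.
Per group compute: COUNT(*), ROUND(AVG(amount), 2).
  credit: ids {2, 6, 9, 11} → COUNT(*)=4, ROUND(AVG(amount), 2)=5.25
  debit: ids {1, 10, 12} → COUNT(*)=3, ROUND(AVG(amount), 2)=210
  fee: ids {4, 7, 14} → COUNT(*)=3, ROUND(AVG(amount), 2)=-0.67
  refund: ids {3, 5, 8, 13} → COUNT(*)=4, ROUND(AVG(amount), 2)=-82.5

credit | 4 | 5.25 ; debit | 3 | 210 ; fee | 3 | -0.67 ; refund | 4 | -82.5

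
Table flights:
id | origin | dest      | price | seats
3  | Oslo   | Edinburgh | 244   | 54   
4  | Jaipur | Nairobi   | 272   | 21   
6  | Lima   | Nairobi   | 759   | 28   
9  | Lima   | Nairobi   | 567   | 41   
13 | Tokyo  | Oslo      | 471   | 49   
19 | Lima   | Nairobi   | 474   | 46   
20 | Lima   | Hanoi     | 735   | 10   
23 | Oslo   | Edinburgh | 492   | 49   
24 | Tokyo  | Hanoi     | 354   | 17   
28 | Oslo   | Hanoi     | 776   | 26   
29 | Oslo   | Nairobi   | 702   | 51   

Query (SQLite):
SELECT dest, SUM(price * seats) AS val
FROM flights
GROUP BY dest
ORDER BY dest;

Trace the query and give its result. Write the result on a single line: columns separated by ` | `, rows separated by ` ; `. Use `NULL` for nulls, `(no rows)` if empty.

Edinburgh | 37284 ; Hanoi | 33544 ; Nairobi | 107817 ; Oslo | 23079

For each row compute price * seats.
Group by dest; take SUM of the expression per group.
  Edinburgh: ids {3, 23} → SUM(price * seats)=37284
  Hanoi: ids {20, 24, 28} → SUM(price * seats)=33544
  Nairobi: ids {4, 6, 9, 19, 29} → SUM(price * seats)=107817
  Oslo: ids {13} → SUM(price * seats)=23079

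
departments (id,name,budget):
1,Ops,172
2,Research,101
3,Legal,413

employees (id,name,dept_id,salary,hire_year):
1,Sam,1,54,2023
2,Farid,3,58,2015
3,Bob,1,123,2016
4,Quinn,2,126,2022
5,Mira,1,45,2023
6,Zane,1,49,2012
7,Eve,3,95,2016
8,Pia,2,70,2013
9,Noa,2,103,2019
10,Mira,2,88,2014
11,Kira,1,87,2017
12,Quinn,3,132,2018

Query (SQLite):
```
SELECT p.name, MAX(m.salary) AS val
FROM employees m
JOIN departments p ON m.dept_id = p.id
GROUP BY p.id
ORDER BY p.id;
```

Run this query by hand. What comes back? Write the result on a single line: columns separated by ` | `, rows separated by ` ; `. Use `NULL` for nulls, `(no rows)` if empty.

Ops | 123 ; Research | 126 ; Legal | 132

Join each employees row to its departments via dept_id.
Group joined rows by departments.id; compute MAX(m.salary) per group.
  1: ids {1, 3, 5, 6, 11} → MAX(m.salary)=123
  2: ids {4, 8, 9, 10} → MAX(m.salary)=126
  3: ids {2, 7, 12} → MAX(m.salary)=132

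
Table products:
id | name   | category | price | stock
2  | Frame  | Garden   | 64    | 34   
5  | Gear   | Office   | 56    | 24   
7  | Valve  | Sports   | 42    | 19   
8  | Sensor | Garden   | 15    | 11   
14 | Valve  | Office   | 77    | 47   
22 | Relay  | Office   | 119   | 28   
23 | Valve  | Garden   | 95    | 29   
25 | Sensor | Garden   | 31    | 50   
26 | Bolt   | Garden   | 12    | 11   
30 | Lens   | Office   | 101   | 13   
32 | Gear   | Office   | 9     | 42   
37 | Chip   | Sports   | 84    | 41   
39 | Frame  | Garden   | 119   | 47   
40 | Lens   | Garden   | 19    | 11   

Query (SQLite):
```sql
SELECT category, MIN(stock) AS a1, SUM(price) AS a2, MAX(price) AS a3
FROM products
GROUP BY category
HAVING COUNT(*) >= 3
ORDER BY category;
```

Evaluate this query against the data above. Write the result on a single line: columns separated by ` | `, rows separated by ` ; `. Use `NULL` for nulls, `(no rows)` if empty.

Group products by category.
Per group compute: MIN(stock), SUM(price), MAX(price).
HAVING: drop groups with fewer than 3 rows.
  Garden: ids {2, 8, 23, 25, 26, 39, 40} → MIN(stock)=11, SUM(price)=355, MAX(price)=119
  Office: ids {5, 14, 22, 30, 32} → MIN(stock)=13, SUM(price)=362, MAX(price)=119
  Sports: ids {7, 37} → MIN(stock)=19, SUM(price)=126, MAX(price)=84

Garden | 11 | 355 | 119 ; Office | 13 | 362 | 119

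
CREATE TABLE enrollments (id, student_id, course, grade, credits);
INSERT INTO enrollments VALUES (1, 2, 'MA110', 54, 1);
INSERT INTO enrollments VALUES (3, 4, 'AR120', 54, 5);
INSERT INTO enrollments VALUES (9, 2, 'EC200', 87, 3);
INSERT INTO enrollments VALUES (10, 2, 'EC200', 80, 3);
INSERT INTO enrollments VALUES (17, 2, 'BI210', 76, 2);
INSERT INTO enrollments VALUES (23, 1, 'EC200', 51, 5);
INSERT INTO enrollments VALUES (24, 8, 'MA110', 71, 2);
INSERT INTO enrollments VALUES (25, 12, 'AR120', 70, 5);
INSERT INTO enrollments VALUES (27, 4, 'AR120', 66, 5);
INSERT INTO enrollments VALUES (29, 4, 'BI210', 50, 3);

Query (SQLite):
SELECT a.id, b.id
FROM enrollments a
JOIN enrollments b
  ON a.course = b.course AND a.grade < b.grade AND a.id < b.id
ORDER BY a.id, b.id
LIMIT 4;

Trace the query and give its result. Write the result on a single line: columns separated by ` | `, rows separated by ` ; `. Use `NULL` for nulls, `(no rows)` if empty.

Pairs (a,b) with same course, a.grade < b.grade, a.id < b.id.
course groups: AR120:{3,25,27} BI210:{17,29} EC200:{9,10,23} MA110:{1,24}
Ordered by (a.id, b.id); first 4.

1 | 24 ; 3 | 25 ; 3 | 27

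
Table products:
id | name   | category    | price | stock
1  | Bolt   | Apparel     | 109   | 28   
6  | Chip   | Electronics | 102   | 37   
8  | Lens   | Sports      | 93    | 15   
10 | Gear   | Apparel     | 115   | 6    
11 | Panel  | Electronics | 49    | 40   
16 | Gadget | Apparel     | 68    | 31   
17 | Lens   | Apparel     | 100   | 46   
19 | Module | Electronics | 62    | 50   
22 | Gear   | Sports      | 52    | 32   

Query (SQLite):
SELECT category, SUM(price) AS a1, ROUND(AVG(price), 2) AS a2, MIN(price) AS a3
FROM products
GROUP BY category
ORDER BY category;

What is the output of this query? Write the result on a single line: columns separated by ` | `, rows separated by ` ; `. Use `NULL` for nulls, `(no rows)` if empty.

Apparel | 392 | 98 | 68 ; Electronics | 213 | 71 | 49 ; Sports | 145 | 72.5 | 52

Group products by category.
Per group compute: SUM(price), ROUND(AVG(price), 2), MIN(price).
  Apparel: ids {1, 10, 16, 17} → SUM(price)=392, ROUND(AVG(price), 2)=98, MIN(price)=68
  Electronics: ids {6, 11, 19} → SUM(price)=213, ROUND(AVG(price), 2)=71, MIN(price)=49
  Sports: ids {8, 22} → SUM(price)=145, ROUND(AVG(price), 2)=72.5, MIN(price)=52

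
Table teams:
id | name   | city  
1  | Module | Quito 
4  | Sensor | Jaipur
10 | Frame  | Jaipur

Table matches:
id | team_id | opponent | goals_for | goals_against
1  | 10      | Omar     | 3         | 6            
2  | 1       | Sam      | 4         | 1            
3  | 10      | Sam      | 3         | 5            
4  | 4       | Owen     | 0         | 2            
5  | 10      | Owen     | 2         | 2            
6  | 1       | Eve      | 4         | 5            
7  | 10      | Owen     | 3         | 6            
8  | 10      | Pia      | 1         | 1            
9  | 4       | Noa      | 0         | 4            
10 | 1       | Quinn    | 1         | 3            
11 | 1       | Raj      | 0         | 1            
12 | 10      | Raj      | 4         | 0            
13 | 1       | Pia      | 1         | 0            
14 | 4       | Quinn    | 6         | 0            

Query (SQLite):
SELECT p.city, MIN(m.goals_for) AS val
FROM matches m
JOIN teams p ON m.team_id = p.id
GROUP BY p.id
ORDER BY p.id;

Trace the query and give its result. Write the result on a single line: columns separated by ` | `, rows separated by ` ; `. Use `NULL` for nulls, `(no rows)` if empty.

Quito | 0 ; Jaipur | 0 ; Jaipur | 1

Join each matches row to its teams via team_id.
Group joined rows by teams.id; compute MIN(m.goals_for) per group.
  1: ids {2, 6, 10, 11, 13} → MIN(m.goals_for)=0
  4: ids {4, 9, 14} → MIN(m.goals_for)=0
  10: ids {1, 3, 5, 7, 8, 12} → MIN(m.goals_for)=1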